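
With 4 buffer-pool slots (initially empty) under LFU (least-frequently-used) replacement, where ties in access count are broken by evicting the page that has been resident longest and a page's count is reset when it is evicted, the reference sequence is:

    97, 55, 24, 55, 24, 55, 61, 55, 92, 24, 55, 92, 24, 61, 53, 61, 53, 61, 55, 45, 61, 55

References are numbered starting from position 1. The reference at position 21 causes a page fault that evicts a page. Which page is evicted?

pos 1: 97: miss, frames (97)
pos 2: 55: miss, frames (97 55)
pos 3: 24: miss, frames (97 55 24)
pos 4: 55: hit
pos 5: 24: hit
pos 6: 55: hit
pos 7: 61: miss, frames (97 55 24 61)
pos 8: 55: hit
pos 9: 92: miss, evict 97, frames (55 24 61 92)
pos 10: 24: hit
pos 11: 55: hit
pos 12: 92: hit
pos 13: 24: hit
pos 14: 61: hit
pos 15: 53: miss, evict 61, frames (55 24 92 53)
pos 16: 61: miss, evict 53, frames (55 24 92 61)
pos 17: 53: miss, evict 61, frames (55 24 92 53)
pos 18: 61: miss, evict 53, frames (55 24 92 61)
pos 19: 55: hit
pos 20: 45: miss, evict 61, frames (55 24 92 45)
pos 21: 61: miss, evict 45, frames (55 24 92 61)
At position 21, page 45 is evicted.

45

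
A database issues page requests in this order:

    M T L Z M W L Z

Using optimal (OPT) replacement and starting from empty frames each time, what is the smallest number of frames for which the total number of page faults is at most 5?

f=1: 8 faults
f=2: 6 faults
f=3: 5 faults
f=4: 5 faults
f=5: 5 faults
Smallest f with faults ≤ 5 is 3.

3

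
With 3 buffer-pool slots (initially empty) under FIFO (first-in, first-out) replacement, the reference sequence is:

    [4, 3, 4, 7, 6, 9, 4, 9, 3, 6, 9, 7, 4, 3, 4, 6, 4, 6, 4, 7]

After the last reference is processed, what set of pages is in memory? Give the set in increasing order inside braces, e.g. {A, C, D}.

4: miss, frames (4)
3: miss, frames (4 3)
4: hit
7: miss, frames (4 3 7)
6: miss, evict 4, frames (3 7 6)
9: miss, evict 3, frames (7 6 9)
4: miss, evict 7, frames (6 9 4)
9: hit
3: miss, evict 6, frames (9 4 3)
6: miss, evict 9, frames (4 3 6)
9: miss, evict 4, frames (3 6 9)
7: miss, evict 3, frames (6 9 7)
4: miss, evict 6, frames (9 7 4)
3: miss, evict 9, frames (7 4 3)
4: hit
6: miss, evict 7, frames (4 3 6)
4: hit
6: hit
4: hit
7: miss, evict 4, frames (3 6 7)

{3, 6, 7}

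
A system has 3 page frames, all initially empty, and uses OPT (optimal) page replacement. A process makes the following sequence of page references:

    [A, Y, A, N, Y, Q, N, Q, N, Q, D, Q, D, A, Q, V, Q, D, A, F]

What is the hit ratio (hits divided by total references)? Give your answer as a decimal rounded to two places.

0.60

A: miss, frames [A]
Y: miss, frames [A, Y]
A: hit
N: miss, frames [A, Y, N]
Y: hit
Q: miss, evict Y, frames [A, N, Q]
N: hit
Q: hit
N: hit
Q: hit
D: miss, evict N, frames [A, Q, D]
Q: hit
D: hit
A: hit
Q: hit
V: miss, evict A, frames [Q, D, V]
Q: hit
D: hit
A: miss, evict V, frames [Q, D, A]
F: miss, evict A, frames [Q, D, F]
Hits: 12 of 20 references → 12/20 = 0.6000.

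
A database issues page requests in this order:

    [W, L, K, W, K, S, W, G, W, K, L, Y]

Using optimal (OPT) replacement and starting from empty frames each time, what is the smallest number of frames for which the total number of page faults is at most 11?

f=1: 12 faults
f=2: 8 faults
f=3: 7 faults
f=4: 6 faults
f=5: 6 faults
f=6: 6 faults
Smallest f with faults ≤ 11 is 2.

2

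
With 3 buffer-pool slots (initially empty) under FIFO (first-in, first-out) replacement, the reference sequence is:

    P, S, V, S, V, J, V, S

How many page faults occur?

4

P: fault, frames [P]
S: fault, frames [P, S]
V: fault, frames [P, S, V]
S: hit
V: hit
J: fault, evict P, frames [S, V, J]
V: hit
S: hit
Page faults: 4.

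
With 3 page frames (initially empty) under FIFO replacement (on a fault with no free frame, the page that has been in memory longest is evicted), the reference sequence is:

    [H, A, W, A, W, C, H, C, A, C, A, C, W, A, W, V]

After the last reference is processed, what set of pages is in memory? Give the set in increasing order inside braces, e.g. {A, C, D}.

{A, V, W}

H: miss, frames (H)
A: miss, frames (H A)
W: miss, frames (H A W)
A: hit
W: hit
C: miss, evict H, frames (A W C)
H: miss, evict A, frames (W C H)
C: hit
A: miss, evict W, frames (C H A)
C: hit
A: hit
C: hit
W: miss, evict C, frames (H A W)
A: hit
W: hit
V: miss, evict H, frames (A W V)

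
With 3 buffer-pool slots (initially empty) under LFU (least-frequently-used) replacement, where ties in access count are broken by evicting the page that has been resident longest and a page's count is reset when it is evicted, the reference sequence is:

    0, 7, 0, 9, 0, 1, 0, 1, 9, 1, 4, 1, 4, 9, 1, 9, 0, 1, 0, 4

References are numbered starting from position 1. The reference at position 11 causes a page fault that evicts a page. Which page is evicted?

9

pos 1: 0 → fault, frames [0]
pos 2: 7 → fault, frames [0, 7]
pos 3: 0 → hit
pos 4: 9 → fault, frames [0, 7, 9]
pos 5: 0 → hit
pos 6: 1 → fault, evict 7, frames [0, 9, 1]
pos 7: 0 → hit
pos 8: 1 → hit
pos 9: 9 → hit
pos 10: 1 → hit
pos 11: 4 → fault, evict 9, frames [0, 1, 4]
At position 11, page 9 is evicted.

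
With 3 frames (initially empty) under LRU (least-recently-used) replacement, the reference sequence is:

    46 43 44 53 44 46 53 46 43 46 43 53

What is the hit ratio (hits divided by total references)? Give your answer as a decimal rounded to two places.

0.50

46: miss, frames (46)
43: miss, frames (46 43)
44: miss, frames (46 43 44)
53: miss, evict 46, frames (43 44 53)
44: hit
46: miss, evict 43, frames (53 44 46)
53: hit
46: hit
43: miss, evict 44, frames (53 46 43)
46: hit
43: hit
53: hit
Hits: 6 of 12 references → 6/12 = 0.5000.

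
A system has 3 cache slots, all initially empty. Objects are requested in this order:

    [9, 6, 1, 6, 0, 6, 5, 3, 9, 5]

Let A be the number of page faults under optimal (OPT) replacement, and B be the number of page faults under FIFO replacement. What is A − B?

Under OPT: F F F . F . F F . . → 6 faults.
Under FIFO: F F F . F . F F F . → 7 faults.
A − B = 6 − 7 = -1.

-1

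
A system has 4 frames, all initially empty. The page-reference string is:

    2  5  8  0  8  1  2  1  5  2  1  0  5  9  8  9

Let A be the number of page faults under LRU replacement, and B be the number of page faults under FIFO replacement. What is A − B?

1

Under LRU: F F F F . F F . F . . F . F F . → 10 faults.
Under FIFO: F F F F . F F . F . . . . F F . → 9 faults.
A − B = 10 − 9 = 1.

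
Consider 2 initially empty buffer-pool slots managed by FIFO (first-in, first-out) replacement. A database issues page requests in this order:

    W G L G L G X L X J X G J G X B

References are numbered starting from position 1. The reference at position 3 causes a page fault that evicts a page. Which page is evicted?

W

pos 1: W -> miss, frames [W]
pos 2: G -> miss, frames [W, G]
pos 3: L -> miss, evict W, frames [G, L]
At position 3, page W is evicted.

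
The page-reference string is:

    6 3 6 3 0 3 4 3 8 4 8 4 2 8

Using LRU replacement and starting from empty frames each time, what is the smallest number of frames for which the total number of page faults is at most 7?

3

f=1: 14 faults
f=2: 8 faults
f=3: 6 faults
f=4: 6 faults
f=5: 6 faults
f=6: 6 faults
Smallest f with faults ≤ 7 is 3.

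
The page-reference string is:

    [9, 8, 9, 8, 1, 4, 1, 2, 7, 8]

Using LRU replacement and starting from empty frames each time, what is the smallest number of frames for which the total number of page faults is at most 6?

f=1: 10 faults
f=2: 7 faults
f=3: 7 faults
f=4: 7 faults
f=5: 6 faults
f=6: 6 faults
Smallest f with faults ≤ 6 is 5.

5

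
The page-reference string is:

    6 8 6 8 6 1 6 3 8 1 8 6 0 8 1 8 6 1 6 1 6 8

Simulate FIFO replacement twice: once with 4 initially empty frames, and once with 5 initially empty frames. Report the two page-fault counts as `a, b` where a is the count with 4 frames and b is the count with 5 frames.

4 frames: F F . . . F . F . . . . F . . . F . . . . F → 7 faults.
5 frames: F F . . . F . F . . . . F . . . . . . . . . → 5 faults.
5 < 7: adding a frame reduced faults, as is typical.

7, 5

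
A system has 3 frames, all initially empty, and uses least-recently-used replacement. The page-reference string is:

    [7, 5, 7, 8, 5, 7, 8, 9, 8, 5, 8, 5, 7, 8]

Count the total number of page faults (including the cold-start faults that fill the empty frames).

6

7: fault, frames {7}
5: fault, frames {7,5}
7: hit
8: fault, frames {5,7,8}
5: hit
7: hit
8: hit
9: fault, evict 5, frames {7,8,9}
8: hit
5: fault, evict 7, frames {9,8,5}
8: hit
5: hit
7: fault, evict 9, frames {8,5,7}
8: hit
Page faults: 6.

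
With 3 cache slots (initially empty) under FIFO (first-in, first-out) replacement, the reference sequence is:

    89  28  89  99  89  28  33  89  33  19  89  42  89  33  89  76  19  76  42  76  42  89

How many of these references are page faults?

13

89 -> fault, frames (89)
28 -> fault, frames (89 28)
89 -> hit
99 -> fault, frames (89 28 99)
89 -> hit
28 -> hit
33 -> fault, evict 89, frames (28 99 33)
89 -> fault, evict 28, frames (99 33 89)
33 -> hit
19 -> fault, evict 99, frames (33 89 19)
89 -> hit
42 -> fault, evict 33, frames (89 19 42)
89 -> hit
33 -> fault, evict 89, frames (19 42 33)
89 -> fault, evict 19, frames (42 33 89)
76 -> fault, evict 42, frames (33 89 76)
19 -> fault, evict 33, frames (89 76 19)
76 -> hit
42 -> fault, evict 89, frames (76 19 42)
76 -> hit
42 -> hit
89 -> fault, evict 76, frames (19 42 89)
Page faults: 13.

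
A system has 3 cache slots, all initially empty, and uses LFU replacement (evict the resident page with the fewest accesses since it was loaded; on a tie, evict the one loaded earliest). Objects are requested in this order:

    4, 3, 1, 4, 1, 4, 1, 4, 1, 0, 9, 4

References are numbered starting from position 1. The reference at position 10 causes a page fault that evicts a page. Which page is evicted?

3

pos 1: 4 → miss, frames (4)
pos 2: 3 → miss, frames (4 3)
pos 3: 1 → miss, frames (4 3 1)
pos 4: 4 → hit
pos 5: 1 → hit
pos 6: 4 → hit
pos 7: 1 → hit
pos 8: 4 → hit
pos 9: 1 → hit
pos 10: 0 → miss, evict 3, frames (4 1 0)
At position 10, page 3 is evicted.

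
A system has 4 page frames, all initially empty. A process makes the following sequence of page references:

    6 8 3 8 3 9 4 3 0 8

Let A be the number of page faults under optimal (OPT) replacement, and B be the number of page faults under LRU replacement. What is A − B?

Under OPT: F F F . . F F . F . → 6 faults.
Under LRU: F F F . . F F . F F → 7 faults.
A − B = 6 − 7 = -1.

-1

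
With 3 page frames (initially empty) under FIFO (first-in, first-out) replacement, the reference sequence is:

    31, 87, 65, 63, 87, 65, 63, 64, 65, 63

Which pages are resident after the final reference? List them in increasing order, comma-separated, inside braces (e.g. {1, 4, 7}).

{63, 64, 65}

31: fault, frames [31]
87: fault, frames [31, 87]
65: fault, frames [31, 87, 65]
63: fault, evict 31, frames [87, 65, 63]
87: hit
65: hit
63: hit
64: fault, evict 87, frames [65, 63, 64]
65: hit
63: hit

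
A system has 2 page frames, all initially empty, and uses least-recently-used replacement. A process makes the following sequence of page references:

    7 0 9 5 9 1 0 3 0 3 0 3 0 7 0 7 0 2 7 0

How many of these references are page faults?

11

7: miss, frames {7}
0: miss, frames {7,0}
9: miss, evict 7, frames {0,9}
5: miss, evict 0, frames {9,5}
9: hit
1: miss, evict 5, frames {9,1}
0: miss, evict 9, frames {1,0}
3: miss, evict 1, frames {0,3}
0: hit
3: hit
0: hit
3: hit
0: hit
7: miss, evict 3, frames {0,7}
0: hit
7: hit
0: hit
2: miss, evict 7, frames {0,2}
7: miss, evict 0, frames {2,7}
0: miss, evict 2, frames {7,0}
Page faults: 11.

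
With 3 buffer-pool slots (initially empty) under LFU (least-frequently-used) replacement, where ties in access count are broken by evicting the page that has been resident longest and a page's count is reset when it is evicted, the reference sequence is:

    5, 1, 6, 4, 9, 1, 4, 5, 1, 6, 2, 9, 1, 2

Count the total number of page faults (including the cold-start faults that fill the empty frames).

11

5 -> fault, frames (5)
1 -> fault, frames (5 1)
6 -> fault, frames (5 1 6)
4 -> fault, evict 5, frames (1 6 4)
9 -> fault, evict 1, frames (6 4 9)
1 -> fault, evict 6, frames (4 9 1)
4 -> hit
5 -> fault, evict 9, frames (4 1 5)
1 -> hit
6 -> fault, evict 5, frames (4 1 6)
2 -> fault, evict 6, frames (4 1 2)
9 -> fault, evict 2, frames (4 1 9)
1 -> hit
2 -> fault, evict 9, frames (4 1 2)
Page faults: 11.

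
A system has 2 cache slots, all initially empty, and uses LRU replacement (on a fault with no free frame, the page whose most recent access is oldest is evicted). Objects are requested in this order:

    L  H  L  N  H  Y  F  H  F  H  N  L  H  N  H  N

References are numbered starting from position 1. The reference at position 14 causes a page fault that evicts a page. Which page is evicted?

L

pos 1: L -> fault, frames (L)
pos 2: H -> fault, frames (L H)
pos 3: L -> hit
pos 4: N -> fault, evict H, frames (L N)
pos 5: H -> fault, evict L, frames (N H)
pos 6: Y -> fault, evict N, frames (H Y)
pos 7: F -> fault, evict H, frames (Y F)
pos 8: H -> fault, evict Y, frames (F H)
pos 9: F -> hit
pos 10: H -> hit
pos 11: N -> fault, evict F, frames (H N)
pos 12: L -> fault, evict H, frames (N L)
pos 13: H -> fault, evict N, frames (L H)
pos 14: N -> fault, evict L, frames (H N)
At position 14, page L is evicted.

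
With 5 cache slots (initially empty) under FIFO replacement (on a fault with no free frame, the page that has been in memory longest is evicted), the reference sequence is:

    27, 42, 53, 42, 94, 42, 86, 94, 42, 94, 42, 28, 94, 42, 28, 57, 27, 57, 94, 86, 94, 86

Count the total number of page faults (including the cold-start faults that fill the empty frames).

8

27 -> fault, frames (27)
42 -> fault, frames (27 42)
53 -> fault, frames (27 42 53)
42 -> hit
94 -> fault, frames (27 42 53 94)
42 -> hit
86 -> fault, frames (27 42 53 94 86)
94 -> hit
42 -> hit
94 -> hit
42 -> hit
28 -> fault, evict 27, frames (42 53 94 86 28)
94 -> hit
42 -> hit
28 -> hit
57 -> fault, evict 42, frames (53 94 86 28 57)
27 -> fault, evict 53, frames (94 86 28 57 27)
57 -> hit
94 -> hit
86 -> hit
94 -> hit
86 -> hit
Page faults: 8.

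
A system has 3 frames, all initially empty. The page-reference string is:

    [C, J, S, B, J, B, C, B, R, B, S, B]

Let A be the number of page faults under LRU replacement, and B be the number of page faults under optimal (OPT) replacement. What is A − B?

1

Under LRU: F F F F . . F . F . F . → 7 faults.
Under OPT: F F F F . . . . F . F . → 6 faults.
A − B = 7 − 6 = 1.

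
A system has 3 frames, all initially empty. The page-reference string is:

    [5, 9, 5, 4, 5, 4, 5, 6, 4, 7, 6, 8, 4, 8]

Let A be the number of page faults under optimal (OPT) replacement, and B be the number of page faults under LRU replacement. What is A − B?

-1

Under OPT: F F . F . . . F . F . F . . → 6 faults.
Under LRU: F F . F . . . F . F . F F . → 7 faults.
A − B = 6 − 7 = -1.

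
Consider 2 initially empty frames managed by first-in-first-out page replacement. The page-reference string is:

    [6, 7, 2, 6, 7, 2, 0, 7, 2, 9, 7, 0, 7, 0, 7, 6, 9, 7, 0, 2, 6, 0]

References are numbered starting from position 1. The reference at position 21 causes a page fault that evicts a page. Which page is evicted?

pos 1: 6 -> fault, frames (6)
pos 2: 7 -> fault, frames (6 7)
pos 3: 2 -> fault, evict 6, frames (7 2)
pos 4: 6 -> fault, evict 7, frames (2 6)
pos 5: 7 -> fault, evict 2, frames (6 7)
pos 6: 2 -> fault, evict 6, frames (7 2)
pos 7: 0 -> fault, evict 7, frames (2 0)
pos 8: 7 -> fault, evict 2, frames (0 7)
pos 9: 2 -> fault, evict 0, frames (7 2)
pos 10: 9 -> fault, evict 7, frames (2 9)
pos 11: 7 -> fault, evict 2, frames (9 7)
pos 12: 0 -> fault, evict 9, frames (7 0)
pos 13: 7 -> hit
pos 14: 0 -> hit
pos 15: 7 -> hit
pos 16: 6 -> fault, evict 7, frames (0 6)
pos 17: 9 -> fault, evict 0, frames (6 9)
pos 18: 7 -> fault, evict 6, frames (9 7)
pos 19: 0 -> fault, evict 9, frames (7 0)
pos 20: 2 -> fault, evict 7, frames (0 2)
pos 21: 6 -> fault, evict 0, frames (2 6)
At position 21, page 0 is evicted.

0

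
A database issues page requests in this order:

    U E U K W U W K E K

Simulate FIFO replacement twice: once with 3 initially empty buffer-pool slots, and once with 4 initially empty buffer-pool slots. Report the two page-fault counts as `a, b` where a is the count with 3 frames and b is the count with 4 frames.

7, 4

3 frames: F F . F F F . . F F → 7 faults.
4 frames: F F . F F . . . . . → 4 faults.
4 < 7: adding a frame reduced faults, as is typical.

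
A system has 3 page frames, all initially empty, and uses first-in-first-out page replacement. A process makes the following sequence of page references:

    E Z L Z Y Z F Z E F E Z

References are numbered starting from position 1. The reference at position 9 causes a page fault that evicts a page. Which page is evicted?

pos 1: E -> miss, frames {E}
pos 2: Z -> miss, frames {E,Z}
pos 3: L -> miss, frames {E,Z,L}
pos 4: Z -> hit
pos 5: Y -> miss, evict E, frames {Z,L,Y}
pos 6: Z -> hit
pos 7: F -> miss, evict Z, frames {L,Y,F}
pos 8: Z -> miss, evict L, frames {Y,F,Z}
pos 9: E -> miss, evict Y, frames {F,Z,E}
At position 9, page Y is evicted.

Y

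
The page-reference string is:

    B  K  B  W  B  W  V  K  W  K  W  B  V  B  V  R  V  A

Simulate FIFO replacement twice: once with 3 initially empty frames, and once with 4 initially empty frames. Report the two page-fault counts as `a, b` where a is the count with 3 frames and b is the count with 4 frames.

3 frames: F F . F . . F . . . . F . . . F . F → 7 faults.
4 frames: F F . F . . F . . . . . . . . F . F → 6 faults.
6 < 7: adding a frame reduced faults, as is typical.

7, 6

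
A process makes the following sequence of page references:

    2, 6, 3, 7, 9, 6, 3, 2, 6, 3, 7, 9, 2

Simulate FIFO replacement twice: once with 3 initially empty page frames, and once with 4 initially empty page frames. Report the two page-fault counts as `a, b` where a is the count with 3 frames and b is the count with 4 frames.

10, 11

3 frames: F F F F F F F F . . F F . → 10 faults.
4 frames: F F F F F . . F F F F F F → 11 faults.
11 > 10: adding a frame increased faults — Belady's anomaly.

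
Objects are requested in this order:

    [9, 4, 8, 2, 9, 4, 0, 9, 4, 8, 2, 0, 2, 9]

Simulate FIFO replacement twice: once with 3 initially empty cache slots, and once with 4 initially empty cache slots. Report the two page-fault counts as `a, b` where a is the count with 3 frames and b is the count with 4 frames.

10, 11

3 frames: F F F F F F F . . F F . . F → 10 faults.
4 frames: F F F F . . F F F F F F . F → 11 faults.
11 > 10: adding a frame increased faults — Belady's anomaly.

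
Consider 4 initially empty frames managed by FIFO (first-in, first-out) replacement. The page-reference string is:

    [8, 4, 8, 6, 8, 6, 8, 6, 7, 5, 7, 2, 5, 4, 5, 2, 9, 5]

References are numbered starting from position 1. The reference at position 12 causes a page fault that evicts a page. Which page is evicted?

4

pos 1: 8 → fault, frames (8)
pos 2: 4 → fault, frames (8 4)
pos 3: 8 → hit
pos 4: 6 → fault, frames (8 4 6)
pos 5: 8 → hit
pos 6: 6 → hit
pos 7: 8 → hit
pos 8: 6 → hit
pos 9: 7 → fault, frames (8 4 6 7)
pos 10: 5 → fault, evict 8, frames (4 6 7 5)
pos 11: 7 → hit
pos 12: 2 → fault, evict 4, frames (6 7 5 2)
At position 12, page 4 is evicted.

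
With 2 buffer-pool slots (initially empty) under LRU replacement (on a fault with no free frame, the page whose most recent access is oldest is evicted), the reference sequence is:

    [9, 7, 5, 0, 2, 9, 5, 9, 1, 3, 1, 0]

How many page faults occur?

10

9: miss, frames {9}
7: miss, frames {9,7}
5: miss, evict 9, frames {7,5}
0: miss, evict 7, frames {5,0}
2: miss, evict 5, frames {0,2}
9: miss, evict 0, frames {2,9}
5: miss, evict 2, frames {9,5}
9: hit
1: miss, evict 5, frames {9,1}
3: miss, evict 9, frames {1,3}
1: hit
0: miss, evict 3, frames {1,0}
Page faults: 10.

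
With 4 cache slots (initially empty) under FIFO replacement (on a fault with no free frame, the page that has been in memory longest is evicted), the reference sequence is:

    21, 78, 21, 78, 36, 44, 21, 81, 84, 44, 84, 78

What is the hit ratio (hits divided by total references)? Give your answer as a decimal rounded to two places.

21 -> miss, frames (21)
78 -> miss, frames (21 78)
21 -> hit
78 -> hit
36 -> miss, frames (21 78 36)
44 -> miss, frames (21 78 36 44)
21 -> hit
81 -> miss, evict 21, frames (78 36 44 81)
84 -> miss, evict 78, frames (36 44 81 84)
44 -> hit
84 -> hit
78 -> miss, evict 36, frames (44 81 84 78)
Hits: 5 of 12 references → 5/12 = 0.4167.

0.42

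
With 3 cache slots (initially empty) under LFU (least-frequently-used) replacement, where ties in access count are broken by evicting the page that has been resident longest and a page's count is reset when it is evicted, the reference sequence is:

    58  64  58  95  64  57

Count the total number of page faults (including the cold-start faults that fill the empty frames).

4

58 → fault, frames [58]
64 → fault, frames [58, 64]
58 → hit
95 → fault, frames [58, 64, 95]
64 → hit
57 → fault, evict 95, frames [58, 64, 57]
Page faults: 4.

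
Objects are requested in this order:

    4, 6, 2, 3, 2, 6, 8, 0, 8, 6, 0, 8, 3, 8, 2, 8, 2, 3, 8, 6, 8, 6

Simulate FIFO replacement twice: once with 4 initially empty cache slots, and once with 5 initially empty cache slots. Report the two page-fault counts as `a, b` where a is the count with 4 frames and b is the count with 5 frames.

10, 6

4 frames: F F F F . . F F . F . . . . F . . F F . . . → 10 faults.
5 frames: F F F F . . F F . . . . . . . . . . . . . . → 6 faults.
6 < 10: adding a frame reduced faults, as is typical.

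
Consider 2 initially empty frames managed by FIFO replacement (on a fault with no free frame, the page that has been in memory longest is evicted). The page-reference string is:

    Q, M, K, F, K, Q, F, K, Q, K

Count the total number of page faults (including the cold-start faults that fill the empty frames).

Q → fault, frames [Q]
M → fault, frames [Q, M]
K → fault, evict Q, frames [M, K]
F → fault, evict M, frames [K, F]
K → hit
Q → fault, evict K, frames [F, Q]
F → hit
K → fault, evict F, frames [Q, K]
Q → hit
K → hit
Page faults: 6.

6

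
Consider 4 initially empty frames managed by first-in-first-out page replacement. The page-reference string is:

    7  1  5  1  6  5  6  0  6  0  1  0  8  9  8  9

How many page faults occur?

7 -> fault, frames (7)
1 -> fault, frames (7 1)
5 -> fault, frames (7 1 5)
1 -> hit
6 -> fault, frames (7 1 5 6)
5 -> hit
6 -> hit
0 -> fault, evict 7, frames (1 5 6 0)
6 -> hit
0 -> hit
1 -> hit
0 -> hit
8 -> fault, evict 1, frames (5 6 0 8)
9 -> fault, evict 5, frames (6 0 8 9)
8 -> hit
9 -> hit
Page faults: 7.

7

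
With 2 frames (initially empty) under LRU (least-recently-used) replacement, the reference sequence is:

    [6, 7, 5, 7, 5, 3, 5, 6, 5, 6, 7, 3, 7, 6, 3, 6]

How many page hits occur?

6: fault, frames {6}
7: fault, frames {6,7}
5: fault, evict 6, frames {7,5}
7: hit
5: hit
3: fault, evict 7, frames {5,3}
5: hit
6: fault, evict 3, frames {5,6}
5: hit
6: hit
7: fault, evict 5, frames {6,7}
3: fault, evict 6, frames {7,3}
7: hit
6: fault, evict 3, frames {7,6}
3: fault, evict 7, frames {6,3}
6: hit
Hits: 7.

7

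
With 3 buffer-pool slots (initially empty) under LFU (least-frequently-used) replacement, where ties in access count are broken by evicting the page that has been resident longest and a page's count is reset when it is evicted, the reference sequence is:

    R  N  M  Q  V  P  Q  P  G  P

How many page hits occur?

R: miss, frames {R}
N: miss, frames {R,N}
M: miss, frames {R,N,M}
Q: miss, evict R, frames {N,M,Q}
V: miss, evict N, frames {M,Q,V}
P: miss, evict M, frames {Q,V,P}
Q: hit
P: hit
G: miss, evict V, frames {Q,P,G}
P: hit
Hits: 3.

3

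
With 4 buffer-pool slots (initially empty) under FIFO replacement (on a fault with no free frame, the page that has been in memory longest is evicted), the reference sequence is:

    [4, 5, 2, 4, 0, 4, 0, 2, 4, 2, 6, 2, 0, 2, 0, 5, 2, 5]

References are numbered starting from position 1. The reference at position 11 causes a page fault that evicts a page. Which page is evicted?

pos 1: 4 → miss, frames (4)
pos 2: 5 → miss, frames (4 5)
pos 3: 2 → miss, frames (4 5 2)
pos 4: 4 → hit
pos 5: 0 → miss, frames (4 5 2 0)
pos 6: 4 → hit
pos 7: 0 → hit
pos 8: 2 → hit
pos 9: 4 → hit
pos 10: 2 → hit
pos 11: 6 → miss, evict 4, frames (5 2 0 6)
At position 11, page 4 is evicted.

4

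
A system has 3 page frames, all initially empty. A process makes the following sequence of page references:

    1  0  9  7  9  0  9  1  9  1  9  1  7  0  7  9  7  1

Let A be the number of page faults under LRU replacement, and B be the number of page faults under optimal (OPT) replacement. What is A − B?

2

Under LRU: F F F F . . . F . . . . F F . F . F → 9 faults.
Under OPT: F F F F . . . F . . . . . F . . . F → 7 faults.
A − B = 9 − 7 = 2.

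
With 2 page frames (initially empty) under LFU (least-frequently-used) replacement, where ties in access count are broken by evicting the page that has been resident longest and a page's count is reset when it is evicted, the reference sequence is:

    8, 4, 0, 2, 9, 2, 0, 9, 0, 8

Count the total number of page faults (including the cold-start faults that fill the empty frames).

9

8: miss, frames (8)
4: miss, frames (8 4)
0: miss, evict 8, frames (4 0)
2: miss, evict 4, frames (0 2)
9: miss, evict 0, frames (2 9)
2: hit
0: miss, evict 9, frames (2 0)
9: miss, evict 0, frames (2 9)
0: miss, evict 9, frames (2 0)
8: miss, evict 0, frames (2 8)
Page faults: 9.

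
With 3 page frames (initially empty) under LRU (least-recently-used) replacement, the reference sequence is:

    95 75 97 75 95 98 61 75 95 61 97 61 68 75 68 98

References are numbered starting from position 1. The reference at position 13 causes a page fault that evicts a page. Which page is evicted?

95

pos 1: 95 -> fault, frames {95}
pos 2: 75 -> fault, frames {95,75}
pos 3: 97 -> fault, frames {95,75,97}
pos 4: 75 -> hit
pos 5: 95 -> hit
pos 6: 98 -> fault, evict 97, frames {75,95,98}
pos 7: 61 -> fault, evict 75, frames {95,98,61}
pos 8: 75 -> fault, evict 95, frames {98,61,75}
pos 9: 95 -> fault, evict 98, frames {61,75,95}
pos 10: 61 -> hit
pos 11: 97 -> fault, evict 75, frames {95,61,97}
pos 12: 61 -> hit
pos 13: 68 -> fault, evict 95, frames {97,61,68}
At position 13, page 95 is evicted.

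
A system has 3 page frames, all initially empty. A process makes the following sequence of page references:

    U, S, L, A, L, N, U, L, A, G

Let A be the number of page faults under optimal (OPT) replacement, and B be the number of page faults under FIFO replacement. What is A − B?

-2

Under OPT: F F F F . F . . F F → 7 faults.
Under FIFO: F F F F . F F F F F → 9 faults.
A − B = 7 − 9 = -2.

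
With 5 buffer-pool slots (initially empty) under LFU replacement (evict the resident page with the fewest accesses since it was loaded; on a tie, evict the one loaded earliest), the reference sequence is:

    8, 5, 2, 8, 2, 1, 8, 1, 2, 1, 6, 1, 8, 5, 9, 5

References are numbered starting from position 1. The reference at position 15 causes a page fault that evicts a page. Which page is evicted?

pos 1: 8: miss, frames {8}
pos 2: 5: miss, frames {8,5}
pos 3: 2: miss, frames {8,5,2}
pos 4: 8: hit
pos 5: 2: hit
pos 6: 1: miss, frames {8,5,2,1}
pos 7: 8: hit
pos 8: 1: hit
pos 9: 2: hit
pos 10: 1: hit
pos 11: 6: miss, frames {8,5,2,1,6}
pos 12: 1: hit
pos 13: 8: hit
pos 14: 5: hit
pos 15: 9: miss, evict 6, frames {8,5,2,1,9}
At position 15, page 6 is evicted.

6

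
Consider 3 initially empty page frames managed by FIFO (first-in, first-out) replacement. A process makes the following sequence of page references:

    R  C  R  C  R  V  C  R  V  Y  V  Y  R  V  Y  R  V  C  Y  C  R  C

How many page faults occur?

6

R -> miss, frames {R}
C -> miss, frames {R,C}
R -> hit
C -> hit
R -> hit
V -> miss, frames {R,C,V}
C -> hit
R -> hit
V -> hit
Y -> miss, evict R, frames {C,V,Y}
V -> hit
Y -> hit
R -> miss, evict C, frames {V,Y,R}
V -> hit
Y -> hit
R -> hit
V -> hit
C -> miss, evict V, frames {Y,R,C}
Y -> hit
C -> hit
R -> hit
C -> hit
Page faults: 6.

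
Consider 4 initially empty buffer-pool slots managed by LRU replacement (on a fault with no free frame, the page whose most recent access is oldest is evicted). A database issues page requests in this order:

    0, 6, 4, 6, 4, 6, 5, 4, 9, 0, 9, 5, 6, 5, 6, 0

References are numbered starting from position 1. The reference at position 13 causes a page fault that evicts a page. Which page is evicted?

pos 1: 0: fault, frames [0]
pos 2: 6: fault, frames [0, 6]
pos 3: 4: fault, frames [0, 6, 4]
pos 4: 6: hit
pos 5: 4: hit
pos 6: 6: hit
pos 7: 5: fault, frames [0, 4, 6, 5]
pos 8: 4: hit
pos 9: 9: fault, evict 0, frames [6, 5, 4, 9]
pos 10: 0: fault, evict 6, frames [5, 4, 9, 0]
pos 11: 9: hit
pos 12: 5: hit
pos 13: 6: fault, evict 4, frames [0, 9, 5, 6]
At position 13, page 4 is evicted.

4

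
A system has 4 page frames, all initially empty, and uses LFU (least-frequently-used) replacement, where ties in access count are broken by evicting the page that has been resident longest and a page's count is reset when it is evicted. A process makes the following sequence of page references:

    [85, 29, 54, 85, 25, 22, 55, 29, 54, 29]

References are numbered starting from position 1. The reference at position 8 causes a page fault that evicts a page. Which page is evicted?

pos 1: 85: miss, frames {85}
pos 2: 29: miss, frames {85,29}
pos 3: 54: miss, frames {85,29,54}
pos 4: 85: hit
pos 5: 25: miss, frames {85,29,54,25}
pos 6: 22: miss, evict 29, frames {85,54,25,22}
pos 7: 55: miss, evict 54, frames {85,25,22,55}
pos 8: 29: miss, evict 25, frames {85,22,55,29}
At position 8, page 25 is evicted.

25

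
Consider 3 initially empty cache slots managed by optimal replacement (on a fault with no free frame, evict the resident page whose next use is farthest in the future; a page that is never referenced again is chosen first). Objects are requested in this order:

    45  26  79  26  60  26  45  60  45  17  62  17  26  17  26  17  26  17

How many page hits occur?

12

45 → miss, frames [45]
26 → miss, frames [45, 26]
79 → miss, frames [45, 26, 79]
26 → hit
60 → miss, evict 79, frames [45, 26, 60]
26 → hit
45 → hit
60 → hit
45 → hit
17 → miss, evict 60, frames [45, 26, 17]
62 → miss, evict 45, frames [26, 17, 62]
17 → hit
26 → hit
17 → hit
26 → hit
17 → hit
26 → hit
17 → hit
Hits: 12.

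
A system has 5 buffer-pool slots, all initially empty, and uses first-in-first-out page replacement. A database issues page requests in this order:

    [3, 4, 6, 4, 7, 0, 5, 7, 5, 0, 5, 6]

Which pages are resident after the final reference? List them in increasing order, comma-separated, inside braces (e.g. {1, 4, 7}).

{0, 4, 5, 6, 7}

3 → fault, frames (3)
4 → fault, frames (3 4)
6 → fault, frames (3 4 6)
4 → hit
7 → fault, frames (3 4 6 7)
0 → fault, frames (3 4 6 7 0)
5 → fault, evict 3, frames (4 6 7 0 5)
7 → hit
5 → hit
0 → hit
5 → hit
6 → hit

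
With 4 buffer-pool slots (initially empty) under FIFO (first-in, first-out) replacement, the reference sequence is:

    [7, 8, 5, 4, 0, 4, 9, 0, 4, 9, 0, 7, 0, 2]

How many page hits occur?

6

7 → miss, frames (7)
8 → miss, frames (7 8)
5 → miss, frames (7 8 5)
4 → miss, frames (7 8 5 4)
0 → miss, evict 7, frames (8 5 4 0)
4 → hit
9 → miss, evict 8, frames (5 4 0 9)
0 → hit
4 → hit
9 → hit
0 → hit
7 → miss, evict 5, frames (4 0 9 7)
0 → hit
2 → miss, evict 4, frames (0 9 7 2)
Hits: 6.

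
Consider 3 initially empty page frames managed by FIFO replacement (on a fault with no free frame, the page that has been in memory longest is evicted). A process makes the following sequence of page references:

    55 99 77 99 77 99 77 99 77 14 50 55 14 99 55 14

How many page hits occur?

55 -> fault, frames {55}
99 -> fault, frames {55,99}
77 -> fault, frames {55,99,77}
99 -> hit
77 -> hit
99 -> hit
77 -> hit
99 -> hit
77 -> hit
14 -> fault, evict 55, frames {99,77,14}
50 -> fault, evict 99, frames {77,14,50}
55 -> fault, evict 77, frames {14,50,55}
14 -> hit
99 -> fault, evict 14, frames {50,55,99}
55 -> hit
14 -> fault, evict 50, frames {55,99,14}
Hits: 8.

8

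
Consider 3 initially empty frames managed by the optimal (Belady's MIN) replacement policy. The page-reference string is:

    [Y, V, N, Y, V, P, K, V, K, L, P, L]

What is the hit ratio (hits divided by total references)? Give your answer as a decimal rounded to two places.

0.50

Y -> fault, frames {Y}
V -> fault, frames {Y,V}
N -> fault, frames {Y,V,N}
Y -> hit
V -> hit
P -> fault, evict N, frames {Y,V,P}
K -> fault, evict Y, frames {V,P,K}
V -> hit
K -> hit
L -> fault, evict K, frames {V,P,L}
P -> hit
L -> hit
Hits: 6 of 12 references → 6/12 = 0.5000.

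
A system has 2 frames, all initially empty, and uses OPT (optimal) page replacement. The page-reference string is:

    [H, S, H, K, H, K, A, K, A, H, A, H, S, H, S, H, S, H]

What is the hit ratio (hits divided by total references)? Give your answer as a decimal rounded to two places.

H: miss, frames [H]
S: miss, frames [H, S]
H: hit
K: miss, evict S, frames [H, K]
H: hit
K: hit
A: miss, evict H, frames [K, A]
K: hit
A: hit
H: miss, evict K, frames [A, H]
A: hit
H: hit
S: miss, evict A, frames [H, S]
H: hit
S: hit
H: hit
S: hit
H: hit
Hits: 12 of 18 references → 12/18 = 0.6667.

0.67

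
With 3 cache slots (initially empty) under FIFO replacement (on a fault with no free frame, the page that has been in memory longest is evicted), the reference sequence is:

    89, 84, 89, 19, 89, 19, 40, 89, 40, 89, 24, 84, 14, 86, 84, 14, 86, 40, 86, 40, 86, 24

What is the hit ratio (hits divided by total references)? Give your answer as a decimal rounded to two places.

0.50

89 → miss, frames (89)
84 → miss, frames (89 84)
89 → hit
19 → miss, frames (89 84 19)
89 → hit
19 → hit
40 → miss, evict 89, frames (84 19 40)
89 → miss, evict 84, frames (19 40 89)
40 → hit
89 → hit
24 → miss, evict 19, frames (40 89 24)
84 → miss, evict 40, frames (89 24 84)
14 → miss, evict 89, frames (24 84 14)
86 → miss, evict 24, frames (84 14 86)
84 → hit
14 → hit
86 → hit
40 → miss, evict 84, frames (14 86 40)
86 → hit
40 → hit
86 → hit
24 → miss, evict 14, frames (86 40 24)
Hits: 11 of 22 references → 11/22 = 0.5000.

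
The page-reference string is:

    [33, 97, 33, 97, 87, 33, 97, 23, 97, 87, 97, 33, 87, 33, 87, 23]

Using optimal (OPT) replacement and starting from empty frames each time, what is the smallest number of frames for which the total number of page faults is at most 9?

f=1: 16 faults
f=2: 8 faults
f=3: 5 faults
f=4: 4 faults
Smallest f with faults ≤ 9 is 2.

2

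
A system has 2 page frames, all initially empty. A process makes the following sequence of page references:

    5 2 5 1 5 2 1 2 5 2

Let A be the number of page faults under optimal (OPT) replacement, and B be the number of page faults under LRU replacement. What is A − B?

-1

Under OPT: F F . F . F . . F . → 5 faults.
Under LRU: F F . F . F F . F . → 6 faults.
A − B = 5 − 6 = -1.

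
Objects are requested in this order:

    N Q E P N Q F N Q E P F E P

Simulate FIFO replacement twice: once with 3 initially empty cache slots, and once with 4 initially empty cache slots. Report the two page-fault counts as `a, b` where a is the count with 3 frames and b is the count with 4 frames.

9, 10

3 frames: F F F F F F F . . F F . . . → 9 faults.
4 frames: F F F F . . F F F F F F . . → 10 faults.
10 > 9: adding a frame increased faults — Belady's anomaly.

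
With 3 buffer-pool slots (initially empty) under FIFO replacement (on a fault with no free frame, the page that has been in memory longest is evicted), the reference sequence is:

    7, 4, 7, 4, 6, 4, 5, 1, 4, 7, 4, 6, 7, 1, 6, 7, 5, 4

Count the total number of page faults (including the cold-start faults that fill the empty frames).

7 -> fault, frames {7}
4 -> fault, frames {7,4}
7 -> hit
4 -> hit
6 -> fault, frames {7,4,6}
4 -> hit
5 -> fault, evict 7, frames {4,6,5}
1 -> fault, evict 4, frames {6,5,1}
4 -> fault, evict 6, frames {5,1,4}
7 -> fault, evict 5, frames {1,4,7}
4 -> hit
6 -> fault, evict 1, frames {4,7,6}
7 -> hit
1 -> fault, evict 4, frames {7,6,1}
6 -> hit
7 -> hit
5 -> fault, evict 7, frames {6,1,5}
4 -> fault, evict 6, frames {1,5,4}
Page faults: 11.

11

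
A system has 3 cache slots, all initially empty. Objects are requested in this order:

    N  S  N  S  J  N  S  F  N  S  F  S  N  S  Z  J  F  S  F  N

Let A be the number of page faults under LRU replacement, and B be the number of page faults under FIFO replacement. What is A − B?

-2

Under LRU: F F . . F . . F . . . . . . F F F F . F → 9 faults.
Under FIFO: F F . . F . . F F F . . . . F F F F . F → 11 faults.
A − B = 9 − 11 = -2.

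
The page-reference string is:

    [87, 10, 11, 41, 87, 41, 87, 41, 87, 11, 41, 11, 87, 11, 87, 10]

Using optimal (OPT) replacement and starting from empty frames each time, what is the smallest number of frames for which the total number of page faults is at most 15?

2

f=1: 16 faults
f=2: 7 faults
f=3: 5 faults
f=4: 4 faults
Smallest f with faults ≤ 15 is 2.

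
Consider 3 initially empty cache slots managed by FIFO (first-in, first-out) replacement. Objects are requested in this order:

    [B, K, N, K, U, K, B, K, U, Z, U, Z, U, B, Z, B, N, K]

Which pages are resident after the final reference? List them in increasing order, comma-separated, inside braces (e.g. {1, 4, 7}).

B -> fault, frames (B)
K -> fault, frames (B K)
N -> fault, frames (B K N)
K -> hit
U -> fault, evict B, frames (K N U)
K -> hit
B -> fault, evict K, frames (N U B)
K -> fault, evict N, frames (U B K)
U -> hit
Z -> fault, evict U, frames (B K Z)
U -> fault, evict B, frames (K Z U)
Z -> hit
U -> hit
B -> fault, evict K, frames (Z U B)
Z -> hit
B -> hit
N -> fault, evict Z, frames (U B N)
K -> fault, evict U, frames (B N K)

{B, K, N}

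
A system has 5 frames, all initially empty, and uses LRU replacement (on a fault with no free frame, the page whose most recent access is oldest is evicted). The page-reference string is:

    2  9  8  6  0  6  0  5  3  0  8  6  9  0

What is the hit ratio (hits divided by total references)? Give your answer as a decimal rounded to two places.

0.43

2 -> miss, frames (2)
9 -> miss, frames (2 9)
8 -> miss, frames (2 9 8)
6 -> miss, frames (2 9 8 6)
0 -> miss, frames (2 9 8 6 0)
6 -> hit
0 -> hit
5 -> miss, evict 2, frames (9 8 6 0 5)
3 -> miss, evict 9, frames (8 6 0 5 3)
0 -> hit
8 -> hit
6 -> hit
9 -> miss, evict 5, frames (3 0 8 6 9)
0 -> hit
Hits: 6 of 14 references → 6/14 = 0.4286.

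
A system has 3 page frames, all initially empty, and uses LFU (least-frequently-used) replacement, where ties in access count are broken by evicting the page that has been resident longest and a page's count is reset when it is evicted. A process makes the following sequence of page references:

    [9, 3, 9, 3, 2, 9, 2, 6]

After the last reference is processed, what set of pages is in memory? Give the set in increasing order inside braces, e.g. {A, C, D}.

9 → fault, frames [9]
3 → fault, frames [9, 3]
9 → hit
3 → hit
2 → fault, frames [9, 3, 2]
9 → hit
2 → hit
6 → fault, evict 3, frames [9, 2, 6]

{2, 6, 9}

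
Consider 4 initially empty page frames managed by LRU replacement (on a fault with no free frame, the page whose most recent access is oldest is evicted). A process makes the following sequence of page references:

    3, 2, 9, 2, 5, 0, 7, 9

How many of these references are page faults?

7

3 -> fault, frames [3]
2 -> fault, frames [3, 2]
9 -> fault, frames [3, 2, 9]
2 -> hit
5 -> fault, frames [3, 9, 2, 5]
0 -> fault, evict 3, frames [9, 2, 5, 0]
7 -> fault, evict 9, frames [2, 5, 0, 7]
9 -> fault, evict 2, frames [5, 0, 7, 9]
Page faults: 7.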